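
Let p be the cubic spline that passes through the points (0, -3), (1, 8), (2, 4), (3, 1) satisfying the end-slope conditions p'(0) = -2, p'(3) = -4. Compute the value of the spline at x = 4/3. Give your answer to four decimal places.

8.4889

Let M_i = p''(x_i). Step sizes h_i = 1, 1, 1; slopes of the chords Δ_i = (y_(i+1) - y_i)/h_i = 11, -4, -3.
  1·M_0 + 4·M_1 + 1·M_2 = 6(Δ_1 - Δ_0) = -90
  1·M_1 + 4·M_2 + 1·M_3 = 6(Δ_2 - Δ_1) = 6
Clamped end conditions give two more equations: 2h_0·M_0 + h_0·M_1 = 6(Δ_0 - p'(0)) = 78 and h_2·M_2 + 2h_2·M_3 = 6(p'(3) - Δ_2) = -6.
Solving: M_0 = 892/15, M_1 = -614/15, M_2 = 214/15, M_3 = -152/15.
On [1, 2], p(x) = 8 + 109/15·(x - 1) - 307/15·(x - 1)² + 46/5·(x - 1)³.
With (x - 1) = 1/3: p(4/3) = 382/45.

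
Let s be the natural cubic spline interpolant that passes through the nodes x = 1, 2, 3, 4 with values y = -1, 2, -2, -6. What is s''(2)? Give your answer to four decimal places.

-11.2000

Write M_i for s''(x_i). With h_i = 1, 1, 1 and divided differences Δ_i = 3, -4, -4, the continuity of s' gives the tridiagonal system
  1·M_0 + 4·M_1 + 1·M_2 = 6(Δ_1 - Δ_0) = -42
  1·M_1 + 4·M_2 + 1·M_3 = 6(Δ_2 - Δ_1) = 0
Natural end conditions: M_0 = M_3 = 0.
Solving the tridiagonal system: M_0 = 0, M_1 = -56/5, M_2 = 14/5, M_3 = 0.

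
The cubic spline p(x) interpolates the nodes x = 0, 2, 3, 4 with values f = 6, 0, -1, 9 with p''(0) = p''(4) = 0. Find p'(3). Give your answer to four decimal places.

4.4348

Write σ_i for p''(x_i). With h_i = 2, 1, 1 and divided differences Δ_i = -3, -1, 10, the continuity of p' gives the tridiagonal system
  2·σ_0 + 6·σ_1 + 1·σ_2 = 6(Δ_1 - Δ_0) = 12
  1·σ_1 + 4·σ_2 + 1·σ_3 = 6(Δ_2 - Δ_1) = 66
Natural end conditions: σ_0 = σ_3 = 0.
Forward elimination and back-substitution give σ_0 = 0, σ_1 = -18/23, σ_2 = 384/23, σ_3 = 0.
On [3, 4], p'(x) = b_2 + 2c_2·(x - 3) + 3d_2·(x - 3)² with b_2 = Δ_2 - h_2(2σ_2 + σ_3)/6 = 102/23, c_2 = σ_2/2 = 192/23, d_2 = (σ_3 - σ_2)/(6h_2) = -64/23. So p'(3) = 102/23.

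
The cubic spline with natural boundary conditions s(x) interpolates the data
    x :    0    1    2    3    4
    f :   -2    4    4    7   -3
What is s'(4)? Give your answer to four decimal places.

Write m_i for s''(x_i). With h_i = 1, 1, 1, 1 and divided differences Δ_i = 6, 0, 3, -10, the continuity of s' gives the tridiagonal system
  1·m_0 + 4·m_1 + 1·m_2 = 6(Δ_1 - Δ_0) = -36
  1·m_1 + 4·m_2 + 1·m_3 = 6(Δ_2 - Δ_1) = 18
  1·m_2 + 4·m_3 + 1·m_4 = 6(Δ_3 - Δ_2) = -78
Natural end conditions: m_0 = m_4 = 0.
Solving the tridiagonal system: m_0 = 0, m_1 = -345/28, m_2 = 93/7, m_3 = -639/28, m_4 = 0.
On [3, 4], s'(x) = b_3 + 2c_3·(x - 3) + 3d_3·(x - 3)² with b_3 = Δ_3 - h_3(2m_3 + m_4)/6 = -67/28, c_3 = m_3/2 = -639/56, d_3 = (m_4 - m_3)/(6h_3) = 213/56. So s'(4) = -773/56.

-13.8036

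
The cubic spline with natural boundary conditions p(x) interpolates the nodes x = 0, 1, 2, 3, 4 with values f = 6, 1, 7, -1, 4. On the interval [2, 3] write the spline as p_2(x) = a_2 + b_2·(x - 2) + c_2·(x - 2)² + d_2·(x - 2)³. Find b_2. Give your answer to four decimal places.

-1.2500

Put m_i = p'' at the i-th knot. Here h = (1, 1, 1, 1) and Δ = (-5, 6, -8, 5), so the interior equations h_(i-1)·m_(i-1) + 2(h_(i-1)+h_i)·m_i + h_i·m_(i+1) = 6(Δ_i − Δ_(i-1)) read
  1·m_0 + 4·m_1 + 1·m_2 = 6(Δ_1 - Δ_0) = 66
  1·m_1 + 4·m_2 + 1·m_3 = 6(Δ_2 - Δ_1) = -84
  1·m_2 + 4·m_3 + 1·m_4 = 6(Δ_3 - Δ_2) = 78
Natural end conditions: m_0 = m_4 = 0.
Forward elimination and back-substitution give m_0 = 0, m_1 = 351/14, m_2 = -240/7, m_3 = 393/14, m_4 = 0.
On [2, 3], with p_2(x) = a_2 + b_2·(x - 2) + c_2·(x - 2)² + d_2·(x - 2)³: c_2 = m_2/2 = -120/7, d_2 = (m_3 - m_2)/(6h_2) = 291/28, b_2 = Δ_2 - h_2(2m_2 + m_3)/6 = -5/4.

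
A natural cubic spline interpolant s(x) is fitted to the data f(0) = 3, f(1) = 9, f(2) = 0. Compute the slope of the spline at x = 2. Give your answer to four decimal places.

-12.7500

Write M_i for s''(x_i). With h_i = 1, 1 and divided differences Δ_i = 6, -9, the continuity of s' gives the tridiagonal system
  1·M_0 + 4·M_1 + 1·M_2 = 6(Δ_1 - Δ_0) = -90
Natural end conditions: M_0 = M_2 = 0.
Solving: M_0 = 0, M_1 = -45/2, M_2 = 0.
On [1, 2], s'(x) = b_1 + 2c_1·(x - 1) + 3d_1·(x - 1)² with b_1 = Δ_1 - h_1(2M_1 + M_2)/6 = -3/2, c_1 = M_1/2 = -45/4, d_1 = (M_2 - M_1)/(6h_1) = 15/4. So s'(2) = -51/4.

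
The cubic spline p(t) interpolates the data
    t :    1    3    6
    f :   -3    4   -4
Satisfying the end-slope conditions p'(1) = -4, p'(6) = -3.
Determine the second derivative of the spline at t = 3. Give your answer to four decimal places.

Put m_i = p'' at the i-th knot. Here h = (2, 3) and Δ = (7/2, -8/3), so the interior equations h_(i-1)·m_(i-1) + 2(h_(i-1)+h_i)·m_i + h_i·m_(i+1) = 6(Δ_i − Δ_(i-1)) read
  2·m_0 + 10·m_1 + 3·m_2 = 6(Δ_1 - Δ_0) = -37
Clamped end conditions give two more equations: 2h_0·m_0 + h_0·m_1 = 6(Δ_0 - p'(1)) = 45 and h_1·m_1 + 2h_1·m_2 = 6(p'(6) - Δ_1) = -2.
Hence m_0 = 303/20, m_1 = -39/5, m_2 = 107/30.

-7.8000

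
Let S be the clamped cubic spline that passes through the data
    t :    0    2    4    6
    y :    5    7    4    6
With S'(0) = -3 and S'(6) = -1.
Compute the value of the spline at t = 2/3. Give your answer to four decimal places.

4.5654

With m_i denoting the second derivative at x_i, h_i = 2, 2, 2, and Δ_i = (y_(i+1) − y_i)/h_i = 1, -3/2, 1:
  2·m_0 + 8·m_1 + 2·m_2 = 6(Δ_1 - Δ_0) = -15
  2·m_1 + 8·m_2 + 2·m_3 = 6(Δ_2 - Δ_1) = 15
Clamped end conditions give two more equations: 2h_0·m_0 + h_0·m_1 = 6(Δ_0 - S'(0)) = 24 and h_2·m_2 + 2h_2·m_3 = 6(S'(6) - Δ_2) = -12.
Solving the tridiagonal system: m_0 = 257/30, m_1 = -77/15, m_2 = 67/15, m_3 = -157/30.
On [0, 2], S(t) = 5 - 3·t + 257/60·t² - 137/120·t³.
With t = 2/3: S(2/3) = 1849/405.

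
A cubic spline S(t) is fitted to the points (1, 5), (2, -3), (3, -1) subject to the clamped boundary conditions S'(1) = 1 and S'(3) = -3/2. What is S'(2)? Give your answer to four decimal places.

-4.3750

With σ_i denoting the second derivative at x_i, h_i = 1, 1, and Δ_i = (y_(i+1) − y_i)/h_i = -8, 2:
  1·σ_0 + 4·σ_1 + 1·σ_2 = 6(Δ_1 - Δ_0) = 60
Clamped end conditions give two more equations: 2h_0·σ_0 + h_0·σ_1 = 6(Δ_0 - S'(1)) = -54 and h_1·σ_1 + 2h_1·σ_2 = 6(S'(3) - Δ_1) = -21.
Forward elimination and back-substitution give σ_0 = -173/4, σ_1 = 65/2, σ_2 = -107/4.
On [2, 3], S'(t) = b_1 + 2c_1·(t - 2) + 3d_1·(t - 2)² with b_1 = Δ_1 - h_1(2σ_1 + σ_2)/6 = -35/8, c_1 = σ_1/2 = 65/4, d_1 = (σ_2 - σ_1)/(6h_1) = -79/8. So S'(2) = -35/8.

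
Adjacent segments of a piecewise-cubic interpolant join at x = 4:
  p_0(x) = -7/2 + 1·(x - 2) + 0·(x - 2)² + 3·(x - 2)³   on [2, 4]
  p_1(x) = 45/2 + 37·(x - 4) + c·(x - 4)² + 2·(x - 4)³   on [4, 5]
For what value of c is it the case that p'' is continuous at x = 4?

p_0''(x) = 0 + 18·(x - 2), so p_0''(4) = 36. On the right, p_1''(4) = 2c, so c = 18.

18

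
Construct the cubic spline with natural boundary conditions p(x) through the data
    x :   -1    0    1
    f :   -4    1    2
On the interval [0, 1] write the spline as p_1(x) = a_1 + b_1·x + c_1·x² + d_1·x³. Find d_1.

Write m_i for p''(x_i). With h_i = 1, 1 and divided differences Δ_i = 5, 1, the continuity of p' gives the tridiagonal system
  1·m_0 + 4·m_1 + 1·m_2 = 6(Δ_1 - Δ_0) = -24
Natural end conditions: m_0 = m_2 = 0.
Solving the tridiagonal system: m_0 = 0, m_1 = -6, m_2 = 0.
On [0, 1], with p_1(x) = a_1 + b_1·x + c_1·x² + d_1·x³: c_1 = m_1/2 = -3, d_1 = (m_2 - m_1)/(6h_1) = 1, b_1 = Δ_1 - h_1(2m_1 + m_2)/6 = 3.

1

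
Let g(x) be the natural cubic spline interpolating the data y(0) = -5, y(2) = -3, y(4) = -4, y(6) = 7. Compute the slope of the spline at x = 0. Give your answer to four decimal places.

1.8000

Let M_i = g''(x_i). Step sizes h_i = 2, 2, 2; slopes of the chords Δ_i = (y_(i+1) - y_i)/h_i = 1, -1/2, 11/2.
  2·M_0 + 8·M_1 + 2·M_2 = 6(Δ_1 - Δ_0) = -9
  2·M_1 + 8·M_2 + 2·M_3 = 6(Δ_2 - Δ_1) = 36
Natural end conditions: M_0 = M_3 = 0.
Hence M_0 = 0, M_1 = -12/5, M_2 = 51/10, M_3 = 0.
On [0, 2], g'(x) = b_0 + 2c_0·x + 3d_0·x² with b_0 = Δ_0 - h_0(2M_0 + M_1)/6 = 9/5, c_0 = M_0/2 = 0, d_0 = (M_1 - M_0)/(6h_0) = -1/5. So g'(0) = 9/5.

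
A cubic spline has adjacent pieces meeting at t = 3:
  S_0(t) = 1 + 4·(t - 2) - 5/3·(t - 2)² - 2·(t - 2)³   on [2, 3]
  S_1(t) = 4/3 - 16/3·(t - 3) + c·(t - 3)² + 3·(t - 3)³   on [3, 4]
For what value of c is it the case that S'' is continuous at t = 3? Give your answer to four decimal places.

S_0''(t) = -10/3 - 12·(t - 2), so S_0''(3) = -46/3. On the right, S_1''(3) = 2c, so c = -23/3.

-7.6667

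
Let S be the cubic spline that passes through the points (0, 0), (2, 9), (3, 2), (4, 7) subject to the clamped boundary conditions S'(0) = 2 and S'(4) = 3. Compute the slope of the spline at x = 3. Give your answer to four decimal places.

Let σ_i = S''(x_i). Step sizes h_i = 2, 1, 1; slopes of the chords Δ_i = (y_(i+1) - y_i)/h_i = 9/2, -7, 5.
  2·σ_0 + 6·σ_1 + 1·σ_2 = 6(Δ_1 - Δ_0) = -69
  1·σ_1 + 4·σ_2 + 1·σ_3 = 6(Δ_2 - Δ_1) = 72
Clamped end conditions give two more equations: 2h_0·σ_0 + h_0·σ_1 = 6(Δ_0 - S'(0)) = 15 and h_2·σ_2 + 2h_2·σ_3 = 6(S'(4) - Δ_2) = -12.
Hence σ_0 = 313/22, σ_1 = -461/22, σ_2 = 311/11, σ_3 = -443/22.
On [3, 4], S'(x) = b_2 + 2c_2·(x - 3) + 3d_2·(x - 3)² with b_2 = Δ_2 - h_2(2σ_2 + σ_3)/6 = -47/44, c_2 = σ_2/2 = 311/22, d_2 = (σ_3 - σ_2)/(6h_2) = -355/44. So S'(3) = -47/44.

-1.0682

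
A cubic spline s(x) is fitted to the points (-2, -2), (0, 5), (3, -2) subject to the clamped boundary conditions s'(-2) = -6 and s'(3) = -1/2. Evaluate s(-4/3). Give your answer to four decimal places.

Write M_i for s''(x_i). With h_i = 2, 3 and divided differences Δ_i = 7/2, -7/3, the continuity of s' gives the tridiagonal system
  2·M_0 + 10·M_1 + 3·M_2 = 6(Δ_1 - Δ_0) = -35
Clamped end conditions give two more equations: 2h_0·M_0 + h_0·M_1 = 6(Δ_0 - s'(-2)) = 57 and h_1·M_1 + 2h_1·M_2 = 6(s'(3) - Δ_1) = 11.
Forward elimination and back-substitution give M_0 = 377/20, M_1 = -46/5, M_2 = 193/30.
On [-2, 0], s(x) = -2 - 6·(x + 2) + 377/40·(x + 2)² - 187/80·(x + 2)³.
With (x + 2) = 2/3: s(-4/3) = -338/135.

-2.5037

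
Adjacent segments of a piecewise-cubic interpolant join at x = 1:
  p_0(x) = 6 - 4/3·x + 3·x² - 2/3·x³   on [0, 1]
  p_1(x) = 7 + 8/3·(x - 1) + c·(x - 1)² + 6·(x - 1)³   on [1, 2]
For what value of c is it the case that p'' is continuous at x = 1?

p_0''(x) = 6 - 4·x, so p_0''(1) = 2. On the right, p_1''(1) = 2c, so c = 1.

1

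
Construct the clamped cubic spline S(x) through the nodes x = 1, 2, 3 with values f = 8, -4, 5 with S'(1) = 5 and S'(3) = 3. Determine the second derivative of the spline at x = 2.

Put M_i = S'' at the i-th knot. Here h = (1, 1) and Δ = (-12, 9), so the interior equations h_(i-1)·M_(i-1) + 2(h_(i-1)+h_i)·M_i + h_i·M_(i+1) = 6(Δ_i − Δ_(i-1)) read
  1·M_0 + 4·M_1 + 1·M_2 = 6(Δ_1 - Δ_0) = 126
Clamped end conditions give two more equations: 2h_0·M_0 + h_0·M_1 = 6(Δ_0 - S'(1)) = -102 and h_1·M_1 + 2h_1·M_2 = 6(S'(3) - Δ_1) = -36.
Solving the tridiagonal system: M_0 = -167/2, M_1 = 65, M_2 = -101/2.

65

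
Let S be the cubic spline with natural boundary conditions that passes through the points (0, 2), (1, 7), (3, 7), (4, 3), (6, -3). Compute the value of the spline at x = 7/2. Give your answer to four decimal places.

5.0887

Put σ_i = S'' at the i-th knot. Here h = (1, 2, 1, 2) and Δ = (5, 0, -4, -3), so the interior equations h_(i-1)·σ_(i-1) + 2(h_(i-1)+h_i)·σ_i + h_i·σ_(i+1) = 6(Δ_i − Δ_(i-1)) read
  1·σ_0 + 6·σ_1 + 2·σ_2 = 6(Δ_1 - Δ_0) = -30
  2·σ_1 + 6·σ_2 + 1·σ_3 = 6(Δ_2 - Δ_1) = -24
  1·σ_2 + 6·σ_3 + 2·σ_4 = 6(Δ_3 - Δ_2) = 6
Natural end conditions: σ_0 = σ_4 = 0.
Solving: σ_0 = 0, σ_1 = -125/31, σ_2 = -90/31, σ_3 = 46/31, σ_4 = 0.
On [3, 4], S(x) = 7 - 305/93·(x - 3) - 45/31·(x - 3)² + 68/93·(x - 3)³.
With (x - 3) = 1/2: S(7/2) = 631/124.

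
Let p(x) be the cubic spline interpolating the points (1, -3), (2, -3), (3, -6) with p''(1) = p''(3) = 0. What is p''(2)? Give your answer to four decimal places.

-4.5000

Let M_i = p''(x_i). Step sizes h_i = 1, 1; slopes of the chords Δ_i = (y_(i+1) - y_i)/h_i = 0, -3.
  1·M_0 + 4·M_1 + 1·M_2 = 6(Δ_1 - Δ_0) = -18
Natural end conditions: M_0 = M_2 = 0.
Solving: M_0 = 0, M_1 = -9/2, M_2 = 0.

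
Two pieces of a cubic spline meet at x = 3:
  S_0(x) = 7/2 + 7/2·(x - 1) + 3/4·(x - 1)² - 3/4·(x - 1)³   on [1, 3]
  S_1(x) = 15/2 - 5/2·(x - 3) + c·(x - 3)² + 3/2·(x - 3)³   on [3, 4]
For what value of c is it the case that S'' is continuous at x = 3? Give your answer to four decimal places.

S_0''(x) = 3/2 - 9/2·(x - 1), so S_0''(3) = -15/2. On the right, S_1''(3) = 2c, so c = -15/4.

-3.7500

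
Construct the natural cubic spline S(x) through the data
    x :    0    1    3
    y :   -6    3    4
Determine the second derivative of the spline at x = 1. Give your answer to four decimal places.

-8.5000

Write σ_i for S''(x_i). With h_i = 1, 2 and divided differences Δ_i = 9, 1/2, the continuity of S' gives the tridiagonal system
  1·σ_0 + 6·σ_1 + 2·σ_2 = 6(Δ_1 - Δ_0) = -51
Natural end conditions: σ_0 = σ_2 = 0.
Solving: σ_0 = 0, σ_1 = -17/2, σ_2 = 0.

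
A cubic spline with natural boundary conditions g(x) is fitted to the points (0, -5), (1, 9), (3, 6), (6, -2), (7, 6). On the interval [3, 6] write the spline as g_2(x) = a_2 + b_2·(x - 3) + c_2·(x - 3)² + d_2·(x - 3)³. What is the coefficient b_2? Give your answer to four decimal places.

-6.6667

Let m_i = g''(x_i). Step sizes h_i = 1, 2, 3, 1; slopes of the chords Δ_i = (y_(i+1) - y_i)/h_i = 14, -3/2, -8/3, 8.
  1·m_0 + 6·m_1 + 2·m_2 = 6(Δ_1 - Δ_0) = -93
  2·m_1 + 10·m_2 + 3·m_3 = 6(Δ_2 - Δ_1) = -7
  3·m_2 + 8·m_3 + 1·m_4 = 6(Δ_3 - Δ_2) = 64
Natural end conditions: m_0 = m_4 = 0.
Hence m_0 = 0, m_1 = -31/2, m_2 = 0, m_3 = 8, m_4 = 0.
On [3, 6], with g_2(x) = a_2 + b_2·(x - 3) + c_2·(x - 3)² + d_2·(x - 3)³: c_2 = m_2/2 = 0, d_2 = (m_3 - m_2)/(6h_2) = 4/9, b_2 = Δ_2 - h_2(2m_2 + m_3)/6 = -20/3.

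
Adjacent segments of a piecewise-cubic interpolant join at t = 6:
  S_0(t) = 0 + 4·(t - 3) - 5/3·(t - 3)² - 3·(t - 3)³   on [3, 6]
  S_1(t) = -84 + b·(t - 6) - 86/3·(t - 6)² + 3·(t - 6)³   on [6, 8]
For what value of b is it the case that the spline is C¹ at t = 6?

-87

S_0'(t) = 4 - 10/3·(t - 3) - 9·(t - 3)², so S_0'(6) = -87. On the right, S_1'(6) = b, so b = -87.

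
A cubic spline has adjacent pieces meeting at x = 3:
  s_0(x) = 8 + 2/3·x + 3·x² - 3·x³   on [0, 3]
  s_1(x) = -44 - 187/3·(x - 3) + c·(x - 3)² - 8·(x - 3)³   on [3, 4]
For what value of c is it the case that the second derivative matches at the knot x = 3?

s_0''(x) = 6 - 18·x, so s_0''(3) = -48. On the right, s_1''(3) = 2c, so c = -24.

-24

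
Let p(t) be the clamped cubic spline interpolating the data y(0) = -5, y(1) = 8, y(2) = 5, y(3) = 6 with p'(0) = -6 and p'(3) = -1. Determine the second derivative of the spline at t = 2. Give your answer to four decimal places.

22.9333

Write M_i for p''(x_i). With h_i = 1, 1, 1 and divided differences Δ_i = 13, -3, 1, the continuity of p' gives the tridiagonal system
  1·M_0 + 4·M_1 + 1·M_2 = 6(Δ_1 - Δ_0) = -96
  1·M_1 + 4·M_2 + 1·M_3 = 6(Δ_2 - Δ_1) = 24
Clamped end conditions give two more equations: 2h_0·M_0 + h_0·M_1 = 6(Δ_0 - p'(0)) = 114 and h_2·M_2 + 2h_2·M_3 = 6(p'(3) - Δ_2) = -12.
Forward elimination and back-substitution give M_0 = 1232/15, M_1 = -754/15, M_2 = 344/15, M_3 = -262/15.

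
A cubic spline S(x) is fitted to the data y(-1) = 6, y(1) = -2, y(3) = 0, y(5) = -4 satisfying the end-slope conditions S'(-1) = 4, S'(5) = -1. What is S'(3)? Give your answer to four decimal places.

With M_i denoting the second derivative at x_i, h_i = 2, 2, 2, and Δ_i = (y_(i+1) − y_i)/h_i = -4, 1, -2:
  2·M_0 + 8·M_1 + 2·M_2 = 6(Δ_1 - Δ_0) = 30
  2·M_1 + 8·M_2 + 2·M_3 = 6(Δ_2 - Δ_1) = -18
Clamped end conditions give two more equations: 2h_0·M_0 + h_0·M_1 = 6(Δ_0 - S'(-1)) = -48 and h_2·M_2 + 2h_2·M_3 = 6(S'(5) - Δ_2) = 6.
Forward elimination and back-substitution give M_0 = -50/3, M_1 = 28/3, M_2 = -17/3, M_3 = 13/3.
On [3, 5], S'(x) = b_2 + 2c_2·(x - 3) + 3d_2·(x - 3)² with b_2 = Δ_2 - h_2(2M_2 + M_3)/6 = 1/3, c_2 = M_2/2 = -17/6, d_2 = (M_3 - M_2)/(6h_2) = 5/6. So S'(3) = 1/3.

0.3333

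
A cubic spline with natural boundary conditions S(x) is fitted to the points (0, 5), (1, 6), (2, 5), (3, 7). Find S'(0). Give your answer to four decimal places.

Let M_i = S''(x_i). Step sizes h_i = 1, 1, 1; slopes of the chords Δ_i = (y_(i+1) - y_i)/h_i = 1, -1, 2.
  1·M_0 + 4·M_1 + 1·M_2 = 6(Δ_1 - Δ_0) = -12
  1·M_1 + 4·M_2 + 1·M_3 = 6(Δ_2 - Δ_1) = 18
Natural end conditions: M_0 = M_3 = 0.
Forward elimination and back-substitution give M_0 = 0, M_1 = -22/5, M_2 = 28/5, M_3 = 0.
On [0, 1], S'(x) = b_0 + 2c_0·x + 3d_0·x² with b_0 = Δ_0 - h_0(2M_0 + M_1)/6 = 26/15, c_0 = M_0/2 = 0, d_0 = (M_1 - M_0)/(6h_0) = -11/15. So S'(0) = 26/15.

1.7333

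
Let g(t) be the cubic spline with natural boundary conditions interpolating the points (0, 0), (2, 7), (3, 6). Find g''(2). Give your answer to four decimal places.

-4.5000

With m_i denoting the second derivative at x_i, h_i = 2, 1, and Δ_i = (y_(i+1) − y_i)/h_i = 7/2, -1:
  2·m_0 + 6·m_1 + 1·m_2 = 6(Δ_1 - Δ_0) = -27
Natural end conditions: m_0 = m_2 = 0.
Solving the tridiagonal system: m_0 = 0, m_1 = -9/2, m_2 = 0.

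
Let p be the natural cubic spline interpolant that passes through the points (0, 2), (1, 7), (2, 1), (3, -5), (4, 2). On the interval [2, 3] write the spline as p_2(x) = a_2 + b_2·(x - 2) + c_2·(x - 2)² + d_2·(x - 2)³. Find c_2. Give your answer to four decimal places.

-0.4286

Put M_i = p'' at the i-th knot. Here h = (1, 1, 1, 1) and Δ = (5, -6, -6, 7), so the interior equations h_(i-1)·M_(i-1) + 2(h_(i-1)+h_i)·M_i + h_i·M_(i+1) = 6(Δ_i − Δ_(i-1)) read
  1·M_0 + 4·M_1 + 1·M_2 = 6(Δ_1 - Δ_0) = -66
  1·M_1 + 4·M_2 + 1·M_3 = 6(Δ_2 - Δ_1) = 0
  1·M_2 + 4·M_3 + 1·M_4 = 6(Δ_3 - Δ_2) = 78
Natural end conditions: M_0 = M_4 = 0.
Solving: M_0 = 0, M_1 = -114/7, M_2 = -6/7, M_3 = 138/7, M_4 = 0.
On [2, 3], with p_2(x) = a_2 + b_2·(x - 2) + c_2·(x - 2)² + d_2·(x - 2)³: c_2 = M_2/2 = -3/7, d_2 = (M_3 - M_2)/(6h_2) = 24/7, b_2 = Δ_2 - h_2(2M_2 + M_3)/6 = -9.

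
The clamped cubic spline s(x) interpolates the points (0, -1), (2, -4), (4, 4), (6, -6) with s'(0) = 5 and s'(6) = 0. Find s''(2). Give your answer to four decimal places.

11.2333

Write m_i for s''(x_i). With h_i = 2, 2, 2 and divided differences Δ_i = -3/2, 4, -5, the continuity of s' gives the tridiagonal system
  2·m_0 + 8·m_1 + 2·m_2 = 6(Δ_1 - Δ_0) = 33
  2·m_1 + 8·m_2 + 2·m_3 = 6(Δ_2 - Δ_1) = -54
Clamped end conditions give two more equations: 2h_0·m_0 + h_0·m_1 = 6(Δ_0 - s'(0)) = -39 and h_2·m_2 + 2h_2·m_3 = 6(s'(6) - Δ_2) = 30.
Forward elimination and back-substitution give m_0 = -461/30, m_1 = 337/30, m_2 = -196/15, m_3 = 421/30.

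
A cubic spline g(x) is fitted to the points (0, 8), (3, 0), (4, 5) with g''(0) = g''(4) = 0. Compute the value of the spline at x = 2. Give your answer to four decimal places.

With M_i denoting the second derivative at x_i, h_i = 3, 1, and Δ_i = (y_(i+1) − y_i)/h_i = -8/3, 5:
  3·M_0 + 8·M_1 + 1·M_2 = 6(Δ_1 - Δ_0) = 46
Natural end conditions: M_0 = M_2 = 0.
Hence M_0 = 0, M_1 = 23/4, M_2 = 0.
On [0, 3], g(x) = 8 - 133/24·x + 0·x² + 23/72·x³.
With x = 2: g(2) = -19/36.

-0.5278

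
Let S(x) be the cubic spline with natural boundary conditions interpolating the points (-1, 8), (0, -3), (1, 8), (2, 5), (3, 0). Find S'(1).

Let m_i = S''(x_i). Step sizes h_i = 1, 1, 1, 1; slopes of the chords Δ_i = (y_(i+1) - y_i)/h_i = -11, 11, -3, -5.
  1·m_0 + 4·m_1 + 1·m_2 = 6(Δ_1 - Δ_0) = 132
  1·m_1 + 4·m_2 + 1·m_3 = 6(Δ_2 - Δ_1) = -84
  1·m_2 + 4·m_3 + 1·m_4 = 6(Δ_3 - Δ_2) = -12
Natural end conditions: m_0 = m_4 = 0.
Solving the tridiagonal system: m_0 = 0, m_1 = 288/7, m_2 = -228/7, m_3 = 36/7, m_4 = 0.
On [1, 2], S'(x) = b_2 + 2c_2·(x - 1) + 3d_2·(x - 1)² with b_2 = Δ_2 - h_2(2m_2 + m_3)/6 = 7, c_2 = m_2/2 = -114/7, d_2 = (m_3 - m_2)/(6h_2) = 44/7. So S'(1) = 7.

7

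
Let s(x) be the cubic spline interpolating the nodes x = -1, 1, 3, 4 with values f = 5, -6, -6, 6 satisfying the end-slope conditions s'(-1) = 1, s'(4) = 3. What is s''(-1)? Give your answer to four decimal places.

-11.0652

Let σ_i = s''(x_i). Step sizes h_i = 2, 2, 1; slopes of the chords Δ_i = (y_(i+1) - y_i)/h_i = -11/2, 0, 12.
  2·σ_0 + 8·σ_1 + 2·σ_2 = 6(Δ_1 - Δ_0) = 33
  2·σ_1 + 6·σ_2 + 1·σ_3 = 6(Δ_2 - Δ_1) = 72
Clamped end conditions give two more equations: 2h_0·σ_0 + h_0·σ_1 = 6(Δ_0 - s'(-1)) = -39 and h_2·σ_2 + 2h_2·σ_3 = 6(s'(4) - Δ_2) = -54.
Forward elimination and back-substitution give σ_0 = -509/46, σ_1 = 121/46, σ_2 = 392/23, σ_3 = -817/23.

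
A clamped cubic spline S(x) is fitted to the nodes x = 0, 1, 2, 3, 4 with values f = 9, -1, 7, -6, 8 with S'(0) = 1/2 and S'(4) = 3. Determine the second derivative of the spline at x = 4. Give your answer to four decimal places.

-70.0893

With m_i denoting the second derivative at x_i, h_i = 1, 1, 1, 1, and Δ_i = (y_(i+1) − y_i)/h_i = -10, 8, -13, 14:
  1·m_0 + 4·m_1 + 1·m_2 = 6(Δ_1 - Δ_0) = 108
  1·m_1 + 4·m_2 + 1·m_3 = 6(Δ_2 - Δ_1) = -126
  1·m_2 + 4·m_3 + 1·m_4 = 6(Δ_3 - Δ_2) = 162
Clamped end conditions give two more equations: 2h_0·m_0 + h_0·m_1 = 6(Δ_0 - S'(0)) = -63 and h_3·m_3 + 2h_3·m_4 = 6(S'(4) - Δ_3) = -66.
Forward elimination and back-substitution give m_0 = -3397/56, m_1 = 1633/28, m_2 = -517/8, m_3 = 2077/28, m_4 = -3925/56.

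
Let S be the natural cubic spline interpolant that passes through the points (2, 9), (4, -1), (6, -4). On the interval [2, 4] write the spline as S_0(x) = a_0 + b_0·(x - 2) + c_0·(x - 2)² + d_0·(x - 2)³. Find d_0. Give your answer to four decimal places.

0.2188

Let m_i = S''(x_i). Step sizes h_i = 2, 2; slopes of the chords Δ_i = (y_(i+1) - y_i)/h_i = -5, -3/2.
  2·m_0 + 8·m_1 + 2·m_2 = 6(Δ_1 - Δ_0) = 21
Natural end conditions: m_0 = m_2 = 0.
Hence m_0 = 0, m_1 = 21/8, m_2 = 0.
On [2, 4], with S_0(x) = a_0 + b_0·(x - 2) + c_0·(x - 2)² + d_0·(x - 2)³: c_0 = m_0/2 = 0, d_0 = (m_1 - m_0)/(6h_0) = 7/32, b_0 = Δ_0 - h_0(2m_0 + m_1)/6 = -47/8.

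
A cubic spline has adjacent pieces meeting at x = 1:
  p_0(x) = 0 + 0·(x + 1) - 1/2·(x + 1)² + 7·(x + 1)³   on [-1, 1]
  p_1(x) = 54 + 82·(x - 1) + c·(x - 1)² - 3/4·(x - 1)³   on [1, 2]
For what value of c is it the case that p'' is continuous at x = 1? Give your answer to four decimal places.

p_0''(x) = -1 + 42·(x + 1), so p_0''(1) = 83. On the right, p_1''(1) = 2c, so c = 83/2.

41.5000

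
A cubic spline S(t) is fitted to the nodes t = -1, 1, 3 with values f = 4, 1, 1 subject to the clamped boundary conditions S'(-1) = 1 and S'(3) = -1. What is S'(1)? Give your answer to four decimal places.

Write M_i for S''(x_i). With h_i = 2, 2 and divided differences Δ_i = -3/2, 0, the continuity of S' gives the tridiagonal system
  2·M_0 + 8·M_1 + 2·M_2 = 6(Δ_1 - Δ_0) = 9
Clamped end conditions give two more equations: 2h_0·M_0 + h_0·M_1 = 6(Δ_0 - S'(-1)) = -15 and h_1·M_1 + 2h_1·M_2 = 6(S'(3) - Δ_1) = -6.
Hence M_0 = -43/8, M_1 = 13/4, M_2 = -25/8.
On [1, 3], S'(t) = b_1 + 2c_1·(t - 1) + 3d_1·(t - 1)² with b_1 = Δ_1 - h_1(2M_1 + M_2)/6 = -9/8, c_1 = M_1/2 = 13/8, d_1 = (M_2 - M_1)/(6h_1) = -17/32. So S'(1) = -9/8.

-1.1250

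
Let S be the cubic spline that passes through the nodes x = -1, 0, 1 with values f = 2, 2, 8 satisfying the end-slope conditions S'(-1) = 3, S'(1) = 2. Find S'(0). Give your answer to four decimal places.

3.2500

Let m_i = S''(x_i). Step sizes h_i = 1, 1; slopes of the chords Δ_i = (y_(i+1) - y_i)/h_i = 0, 6.
  1·m_0 + 4·m_1 + 1·m_2 = 6(Δ_1 - Δ_0) = 36
Clamped end conditions give two more equations: 2h_0·m_0 + h_0·m_1 = 6(Δ_0 - S'(-1)) = -18 and h_1·m_1 + 2h_1·m_2 = 6(S'(1) - Δ_1) = -24.
Solving: m_0 = -37/2, m_1 = 19, m_2 = -43/2.
On [0, 1], S'(x) = b_1 + 2c_1·x + 3d_1·x² with b_1 = Δ_1 - h_1(2m_1 + m_2)/6 = 13/4, c_1 = m_1/2 = 19/2, d_1 = (m_2 - m_1)/(6h_1) = -27/4. So S'(0) = 13/4.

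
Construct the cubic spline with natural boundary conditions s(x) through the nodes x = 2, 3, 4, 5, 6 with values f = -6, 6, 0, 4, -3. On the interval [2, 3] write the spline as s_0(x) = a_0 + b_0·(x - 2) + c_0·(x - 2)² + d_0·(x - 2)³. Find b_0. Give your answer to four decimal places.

17.7321

Put M_i = s'' at the i-th knot. Here h = (1, 1, 1, 1) and Δ = (12, -6, 4, -7), so the interior equations h_(i-1)·M_(i-1) + 2(h_(i-1)+h_i)·M_i + h_i·M_(i+1) = 6(Δ_i − Δ_(i-1)) read
  1·M_0 + 4·M_1 + 1·M_2 = 6(Δ_1 - Δ_0) = -108
  1·M_1 + 4·M_2 + 1·M_3 = 6(Δ_2 - Δ_1) = 60
  1·M_2 + 4·M_3 + 1·M_4 = 6(Δ_3 - Δ_2) = -66
Natural end conditions: M_0 = M_4 = 0.
Solving the tridiagonal system: M_0 = 0, M_1 = -963/28, M_2 = 207/7, M_3 = -669/28, M_4 = 0.
On [2, 3], with s_0(x) = a_0 + b_0·(x - 2) + c_0·(x - 2)² + d_0·(x - 2)³: c_0 = M_0/2 = 0, d_0 = (M_1 - M_0)/(6h_0) = -321/56, b_0 = Δ_0 - h_0(2M_0 + M_1)/6 = 993/56.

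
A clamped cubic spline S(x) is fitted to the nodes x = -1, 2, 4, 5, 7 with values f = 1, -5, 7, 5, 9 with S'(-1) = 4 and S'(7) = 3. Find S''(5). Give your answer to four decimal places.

Put m_i = S'' at the i-th knot. Here h = (3, 2, 1, 2) and Δ = (-2, 6, -2, 2), so the interior equations h_(i-1)·m_(i-1) + 2(h_(i-1)+h_i)·m_i + h_i·m_(i+1) = 6(Δ_i − Δ_(i-1)) read
  3·m_0 + 10·m_1 + 2·m_2 = 6(Δ_1 - Δ_0) = 48
  2·m_1 + 6·m_2 + 1·m_3 = 6(Δ_2 - Δ_1) = -48
  1·m_2 + 6·m_3 + 2·m_4 = 6(Δ_3 - Δ_2) = 24
Clamped end conditions give two more equations: 2h_0·m_0 + h_0·m_1 = 6(Δ_0 - S'(-1)) = -36 and h_3·m_3 + 2h_3·m_4 = 6(S'(7) - Δ_3) = 6.
Hence m_0 = -1718/151, m_1 = 1624/151, m_2 = -1919/151, m_3 = 1018/151, m_4 = -565/302.

6.7417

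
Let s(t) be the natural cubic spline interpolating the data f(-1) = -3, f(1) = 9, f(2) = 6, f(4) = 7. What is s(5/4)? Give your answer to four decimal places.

8.5882

Let σ_i = s''(x_i). Step sizes h_i = 2, 1, 2; slopes of the chords Δ_i = (y_(i+1) - y_i)/h_i = 6, -3, 1/2.
  2·σ_0 + 6·σ_1 + 1·σ_2 = 6(Δ_1 - Δ_0) = -54
  1·σ_1 + 6·σ_2 + 2·σ_3 = 6(Δ_2 - Δ_1) = 21
Natural end conditions: σ_0 = σ_3 = 0.
Solving: σ_0 = 0, σ_1 = -69/7, σ_2 = 36/7, σ_3 = 0.
On [1, 2], s(t) = 9 - 4/7·(t - 1) - 69/14·(t - 1)² + 5/2·(t - 1)³.
With (t - 1) = 1/4: s(5/4) = 7695/896.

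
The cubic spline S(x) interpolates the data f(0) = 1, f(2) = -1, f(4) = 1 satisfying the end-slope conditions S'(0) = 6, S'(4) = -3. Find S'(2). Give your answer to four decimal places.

-0.7500

Put M_i = S'' at the i-th knot. Here h = (2, 2) and Δ = (-1, 1), so the interior equations h_(i-1)·M_(i-1) + 2(h_(i-1)+h_i)·M_i + h_i·M_(i+1) = 6(Δ_i − Δ_(i-1)) read
  2·M_0 + 8·M_1 + 2·M_2 = 6(Δ_1 - Δ_0) = 12
Clamped end conditions give two more equations: 2h_0·M_0 + h_0·M_1 = 6(Δ_0 - S'(0)) = -42 and h_1·M_1 + 2h_1·M_2 = 6(S'(4) - Δ_1) = -24.
Hence M_0 = -57/4, M_1 = 15/2, M_2 = -39/4.
On [2, 4], S'(x) = b_1 + 2c_1·(x - 2) + 3d_1·(x - 2)² with b_1 = Δ_1 - h_1(2M_1 + M_2)/6 = -3/4, c_1 = M_1/2 = 15/4, d_1 = (M_2 - M_1)/(6h_1) = -23/16. So S'(2) = -3/4.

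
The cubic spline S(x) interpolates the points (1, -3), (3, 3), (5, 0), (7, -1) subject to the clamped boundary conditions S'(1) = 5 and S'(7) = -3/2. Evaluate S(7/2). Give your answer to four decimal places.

Let M_i = S''(x_i). Step sizes h_i = 2, 2, 2; slopes of the chords Δ_i = (y_(i+1) - y_i)/h_i = 3, -3/2, -1/2.
  2·M_0 + 8·M_1 + 2·M_2 = 6(Δ_1 - Δ_0) = -27
  2·M_1 + 8·M_2 + 2·M_3 = 6(Δ_2 - Δ_1) = 6
Clamped end conditions give two more equations: 2h_0·M_0 + h_0·M_1 = 6(Δ_0 - S'(1)) = -12 and h_2·M_2 + 2h_2·M_3 = 6(S'(7) - Δ_2) = -6.
Hence M_0 = -7/6, M_1 = -11/3, M_2 = 7/3, M_3 = -8/3.
On [3, 5], S(x) = 3 + 1/6·(x - 3) - 11/6·(x - 3)² + 1/2·(x - 3)³.
With (x - 3) = 1/2: S(7/2) = 43/16.

2.6875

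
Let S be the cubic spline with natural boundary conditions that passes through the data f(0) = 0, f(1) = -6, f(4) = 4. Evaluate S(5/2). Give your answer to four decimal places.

With M_i denoting the second derivative at x_i, h_i = 1, 3, and Δ_i = (y_(i+1) − y_i)/h_i = -6, 10/3:
  1·M_0 + 8·M_1 + 3·M_2 = 6(Δ_1 - Δ_0) = 56
Natural end conditions: M_0 = M_2 = 0.
Hence M_0 = 0, M_1 = 7, M_2 = 0.
On [1, 4], S(t) = -6 - 11/3·(t - 1) + 7/2·(t - 1)² - 7/18·(t - 1)³.
With (t - 1) = 3/2: S(5/2) = -79/16.

-4.9375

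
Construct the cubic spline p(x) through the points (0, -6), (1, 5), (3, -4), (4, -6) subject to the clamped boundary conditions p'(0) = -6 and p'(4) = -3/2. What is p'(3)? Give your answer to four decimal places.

Write σ_i for p''(x_i). With h_i = 1, 2, 1 and divided differences Δ_i = 11, -9/2, -2, the continuity of p' gives the tridiagonal system
  1·σ_0 + 6·σ_1 + 2·σ_2 = 6(Δ_1 - Δ_0) = -93
  2·σ_1 + 6·σ_2 + 1·σ_3 = 6(Δ_2 - Δ_1) = 15
Clamped end conditions give two more equations: 2h_0·σ_0 + h_0·σ_1 = 6(Δ_0 - p'(0)) = 102 and h_2·σ_2 + 2h_2·σ_3 = 6(p'(4) - Δ_2) = 3.
Forward elimination and back-substitution give σ_0 = 333/5, σ_1 = -156/5, σ_2 = 69/5, σ_3 = -27/5.
On [3, 4], p'(x) = b_2 + 2c_2·(x - 3) + 3d_2·(x - 3)² with b_2 = Δ_2 - h_2(2σ_2 + σ_3)/6 = -57/10, c_2 = σ_2/2 = 69/10, d_2 = (σ_3 - σ_2)/(6h_2) = -16/5. So p'(3) = -57/10.

-5.7000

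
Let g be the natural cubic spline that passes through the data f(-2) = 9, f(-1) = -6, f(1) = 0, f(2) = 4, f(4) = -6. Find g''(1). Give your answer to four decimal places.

-4.0645

Put M_i = g'' at the i-th knot. Here h = (1, 2, 1, 2) and Δ = (-15, 3, 4, -5), so the interior equations h_(i-1)·M_(i-1) + 2(h_(i-1)+h_i)·M_i + h_i·M_(i+1) = 6(Δ_i − Δ_(i-1)) read
  1·M_0 + 6·M_1 + 2·M_2 = 6(Δ_1 - Δ_0) = 108
  2·M_1 + 6·M_2 + 1·M_3 = 6(Δ_2 - Δ_1) = 6
  1·M_2 + 6·M_3 + 2·M_4 = 6(Δ_3 - Δ_2) = -54
Natural end conditions: M_0 = M_4 = 0.
Forward elimination and back-substitution give M_0 = 0, M_1 = 600/31, M_2 = -126/31, M_3 = -258/31, M_4 = 0.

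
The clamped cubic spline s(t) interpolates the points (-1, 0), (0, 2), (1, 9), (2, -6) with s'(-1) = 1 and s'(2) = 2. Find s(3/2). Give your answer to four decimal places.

Let m_i = s''(x_i). Step sizes h_i = 1, 1, 1; slopes of the chords Δ_i = (y_(i+1) - y_i)/h_i = 2, 7, -15.
  1·m_0 + 4·m_1 + 1·m_2 = 6(Δ_1 - Δ_0) = 30
  1·m_1 + 4·m_2 + 1·m_3 = 6(Δ_2 - Δ_1) = -132
Clamped end conditions give two more equations: 2h_0·m_0 + h_0·m_1 = 6(Δ_0 - s'(-1)) = 6 and h_2·m_2 + 2h_2·m_3 = 6(s'(2) - Δ_2) = 102.
Hence m_0 = -28/3, m_1 = 74/3, m_2 = -178/3, m_3 = 242/3.
On [1, 2], s(t) = 9 - 26/3·(t - 1) - 89/3·(t - 1)² + 70/3·(t - 1)³.
With (t - 1) = 1/2: s(3/2) = 1/6.

0.1667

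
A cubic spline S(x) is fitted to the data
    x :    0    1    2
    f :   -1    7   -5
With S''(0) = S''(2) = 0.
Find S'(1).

Write M_i for S''(x_i). With h_i = 1, 1 and divided differences Δ_i = 8, -12, the continuity of S' gives the tridiagonal system
  1·M_0 + 4·M_1 + 1·M_2 = 6(Δ_1 - Δ_0) = -120
Natural end conditions: M_0 = M_2 = 0.
Solving the tridiagonal system: M_0 = 0, M_1 = -30, M_2 = 0.
On [1, 2], S'(x) = b_1 + 2c_1·(x - 1) + 3d_1·(x - 1)² with b_1 = Δ_1 - h_1(2M_1 + M_2)/6 = -2, c_1 = M_1/2 = -15, d_1 = (M_2 - M_1)/(6h_1) = 5. So S'(1) = -2.

-2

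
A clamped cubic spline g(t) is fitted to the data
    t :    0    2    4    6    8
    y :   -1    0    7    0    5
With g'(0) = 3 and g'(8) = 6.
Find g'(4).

Let m_i = g''(x_i). Step sizes h_i = 2, 2, 2, 2; slopes of the chords Δ_i = (y_(i+1) - y_i)/h_i = 1/2, 7/2, -7/2, 5/2.
  2·m_0 + 8·m_1 + 2·m_2 = 6(Δ_1 - Δ_0) = 18
  2·m_1 + 8·m_2 + 2·m_3 = 6(Δ_2 - Δ_1) = -42
  2·m_2 + 8·m_3 + 2·m_4 = 6(Δ_3 - Δ_2) = 36
Clamped end conditions give two more equations: 2h_0·m_0 + h_0·m_1 = 6(Δ_0 - g'(0)) = -15 and h_3·m_3 + 2h_3·m_4 = 6(g'(8) - Δ_3) = 21.
Forward elimination and back-substitution give m_0 = -27/4, m_1 = 6, m_2 = -33/4, m_3 = 6, m_4 = 9/4.
On [4, 6], g'(t) = b_2 + 2c_2·(t - 4) + 3d_2·(t - 4)² with b_2 = Δ_2 - h_2(2m_2 + m_3)/6 = 0, c_2 = m_2/2 = -33/8, d_2 = (m_3 - m_2)/(6h_2) = 19/16. So g'(4) = 0.

0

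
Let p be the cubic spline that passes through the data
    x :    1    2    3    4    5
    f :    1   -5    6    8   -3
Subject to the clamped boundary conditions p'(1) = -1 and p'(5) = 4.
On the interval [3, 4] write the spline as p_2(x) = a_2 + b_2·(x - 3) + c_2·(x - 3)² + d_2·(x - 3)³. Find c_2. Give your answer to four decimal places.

-7.6250

With m_i denoting the second derivative at x_i, h_i = 1, 1, 1, 1, and Δ_i = (y_(i+1) − y_i)/h_i = -6, 11, 2, -11:
  1·m_0 + 4·m_1 + 1·m_2 = 6(Δ_1 - Δ_0) = 102
  1·m_1 + 4·m_2 + 1·m_3 = 6(Δ_2 - Δ_1) = -54
  1·m_2 + 4·m_3 + 1·m_4 = 6(Δ_3 - Δ_2) = -78
Clamped end conditions give two more equations: 2h_0·m_0 + h_0·m_1 = 6(Δ_0 - p'(1)) = -30 and h_3·m_3 + 2h_3·m_4 = 6(p'(5) - Δ_3) = 90.
Forward elimination and back-substitution give m_0 = -949/28, m_1 = 529/14, m_2 = -61/4, m_3 = -431/14, m_4 = 1691/28.
On [3, 4], with p_2(x) = a_2 + b_2·(x - 3) + c_2·(x - 3)² + d_2·(x - 3)³: c_2 = m_2/2 = -61/8, d_2 = (m_3 - m_2)/(6h_2) = -145/56, b_2 = Δ_2 - h_2(2m_2 + m_3)/6 = 171/14.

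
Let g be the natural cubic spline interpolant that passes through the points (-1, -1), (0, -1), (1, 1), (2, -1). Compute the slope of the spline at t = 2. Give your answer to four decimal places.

Write M_i for g''(x_i). With h_i = 1, 1, 1 and divided differences Δ_i = 0, 2, -2, the continuity of g' gives the tridiagonal system
  1·M_0 + 4·M_1 + 1·M_2 = 6(Δ_1 - Δ_0) = 12
  1·M_1 + 4·M_2 + 1·M_3 = 6(Δ_2 - Δ_1) = -24
Natural end conditions: M_0 = M_3 = 0.
Hence M_0 = 0, M_1 = 24/5, M_2 = -36/5, M_3 = 0.
On [1, 2], g'(t) = b_2 + 2c_2·(t - 1) + 3d_2·(t - 1)² with b_2 = Δ_2 - h_2(2M_2 + M_3)/6 = 2/5, c_2 = M_2/2 = -18/5, d_2 = (M_3 - M_2)/(6h_2) = 6/5. So g'(2) = -16/5.

-3.2000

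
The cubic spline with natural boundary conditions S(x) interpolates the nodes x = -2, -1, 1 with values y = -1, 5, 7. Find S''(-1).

-5

Let M_i = S''(x_i). Step sizes h_i = 1, 2; slopes of the chords Δ_i = (y_(i+1) - y_i)/h_i = 6, 1.
  1·M_0 + 6·M_1 + 2·M_2 = 6(Δ_1 - Δ_0) = -30
Natural end conditions: M_0 = M_2 = 0.
Hence M_0 = 0, M_1 = -5, M_2 = 0.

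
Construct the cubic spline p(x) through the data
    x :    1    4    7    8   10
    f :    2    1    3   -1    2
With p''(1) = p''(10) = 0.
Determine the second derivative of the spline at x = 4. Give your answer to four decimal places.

Let m_i = p''(x_i). Step sizes h_i = 3, 3, 1, 2; slopes of the chords Δ_i = (y_(i+1) - y_i)/h_i = -1/3, 2/3, -4, 3/2.
  3·m_0 + 12·m_1 + 3·m_2 = 6(Δ_1 - Δ_0) = 6
  3·m_1 + 8·m_2 + 1·m_3 = 6(Δ_2 - Δ_1) = -28
  1·m_2 + 6·m_3 + 2·m_4 = 6(Δ_3 - Δ_2) = 33
Natural end conditions: m_0 = m_4 = 0.
Hence m_0 = 0, m_1 = 59/34, m_2 = -84/17, m_3 = 215/34, m_4 = 0.

1.7353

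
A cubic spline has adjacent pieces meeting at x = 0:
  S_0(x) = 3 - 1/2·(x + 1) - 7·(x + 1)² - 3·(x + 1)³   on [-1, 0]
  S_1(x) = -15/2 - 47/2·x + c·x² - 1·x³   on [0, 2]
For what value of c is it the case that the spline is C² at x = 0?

S_0''(x) = -14 - 18·(x + 1), so S_0''(0) = -32. On the right, S_1''(0) = 2c, so c = -16.

-16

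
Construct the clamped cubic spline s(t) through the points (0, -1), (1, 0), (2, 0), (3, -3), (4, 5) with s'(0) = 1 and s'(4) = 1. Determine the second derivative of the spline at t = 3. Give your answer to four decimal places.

Let σ_i = s''(x_i). Step sizes h_i = 1, 1, 1, 1; slopes of the chords Δ_i = (y_(i+1) - y_i)/h_i = 1, 0, -3, 8.
  1·σ_0 + 4·σ_1 + 1·σ_2 = 6(Δ_1 - Δ_0) = -6
  1·σ_1 + 4·σ_2 + 1·σ_3 = 6(Δ_2 - Δ_1) = -18
  1·σ_2 + 4·σ_3 + 1·σ_4 = 6(Δ_3 - Δ_2) = 66
Clamped end conditions give two more equations: 2h_0·σ_0 + h_0·σ_1 = 6(Δ_0 - s'(0)) = 0 and h_3·σ_3 + 2h_3·σ_4 = 6(s'(4) - Δ_3) = -42.
Forward elimination and back-substitution give σ_0 = -6/7, σ_1 = 12/7, σ_2 = -12, σ_3 = 198/7, σ_4 = -246/7.

28.2857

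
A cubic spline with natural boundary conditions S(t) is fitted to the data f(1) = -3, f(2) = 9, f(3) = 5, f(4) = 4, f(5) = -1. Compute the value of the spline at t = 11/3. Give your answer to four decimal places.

4.2381

With M_i denoting the second derivative at x_i, h_i = 1, 1, 1, 1, and Δ_i = (y_(i+1) − y_i)/h_i = 12, -4, -1, -5:
  1·M_0 + 4·M_1 + 1·M_2 = 6(Δ_1 - Δ_0) = -96
  1·M_1 + 4·M_2 + 1·M_3 = 6(Δ_2 - Δ_1) = 18
  1·M_2 + 4·M_3 + 1·M_4 = 6(Δ_3 - Δ_2) = -24
Natural end conditions: M_0 = M_4 = 0.
Forward elimination and back-substitution give M_0 = 0, M_1 = -192/7, M_2 = 96/7, M_3 = -66/7, M_4 = 0.
On [3, 4], S(t) = 5 - 4·(t - 3) + 48/7·(t - 3)² - 27/7·(t - 3)³.
With (t - 3) = 2/3: S(11/3) = 89/21.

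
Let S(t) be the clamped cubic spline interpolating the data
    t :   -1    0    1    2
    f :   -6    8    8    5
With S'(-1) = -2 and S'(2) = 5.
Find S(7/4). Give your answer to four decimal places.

With σ_i denoting the second derivative at x_i, h_i = 1, 1, 1, and Δ_i = (y_(i+1) − y_i)/h_i = 14, 0, -3:
  1·σ_0 + 4·σ_1 + 1·σ_2 = 6(Δ_1 - Δ_0) = -84
  1·σ_1 + 4·σ_2 + 1·σ_3 = 6(Δ_2 - Δ_1) = -18
Clamped end conditions give two more equations: 2h_0·σ_0 + h_0·σ_1 = 6(Δ_0 - S'(-1)) = 96 and h_2·σ_2 + 2h_2·σ_3 = 6(S'(2) - Δ_2) = 48.
Solving the tridiagonal system: σ_0 = 200/3, σ_1 = -112/3, σ_2 = -4/3, σ_3 = 74/3.
On [1, 2], S(t) = 8 - 20/3·(t - 1) - 2/3·(t - 1)² + 13/3·(t - 1)³.
With (t - 1) = 3/4: S(7/4) = 285/64.

4.4531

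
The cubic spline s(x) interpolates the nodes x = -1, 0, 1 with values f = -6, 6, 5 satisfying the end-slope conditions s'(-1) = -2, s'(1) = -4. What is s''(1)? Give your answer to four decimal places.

9.5000

Let σ_i = s''(x_i). Step sizes h_i = 1, 1; slopes of the chords Δ_i = (y_(i+1) - y_i)/h_i = 12, -1.
  1·σ_0 + 4·σ_1 + 1·σ_2 = 6(Δ_1 - Δ_0) = -78
Clamped end conditions give two more equations: 2h_0·σ_0 + h_0·σ_1 = 6(Δ_0 - s'(-1)) = 84 and h_1·σ_1 + 2h_1·σ_2 = 6(s'(1) - Δ_1) = -18.
Solving the tridiagonal system: σ_0 = 121/2, σ_1 = -37, σ_2 = 19/2.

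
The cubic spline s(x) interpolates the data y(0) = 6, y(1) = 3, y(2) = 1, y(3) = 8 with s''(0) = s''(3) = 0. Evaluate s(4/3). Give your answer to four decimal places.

1.7654

With m_i denoting the second derivative at x_i, h_i = 1, 1, 1, and Δ_i = (y_(i+1) − y_i)/h_i = -3, -2, 7:
  1·m_0 + 4·m_1 + 1·m_2 = 6(Δ_1 - Δ_0) = 6
  1·m_1 + 4·m_2 + 1·m_3 = 6(Δ_2 - Δ_1) = 54
Natural end conditions: m_0 = m_3 = 0.
Solving: m_0 = 0, m_1 = -2, m_2 = 14, m_3 = 0.
On [1, 2], s(x) = 3 - 11/3·(x - 1) - 1·(x - 1)² + 8/3·(x - 1)³.
With (x - 1) = 1/3: s(4/3) = 143/81.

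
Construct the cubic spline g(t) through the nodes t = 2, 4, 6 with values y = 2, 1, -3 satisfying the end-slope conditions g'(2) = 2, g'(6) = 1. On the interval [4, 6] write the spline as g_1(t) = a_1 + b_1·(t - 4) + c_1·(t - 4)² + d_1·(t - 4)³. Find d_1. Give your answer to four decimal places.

0.5938

Put M_i = g'' at the i-th knot. Here h = (2, 2) and Δ = (-1/2, -2), so the interior equations h_(i-1)·M_(i-1) + 2(h_(i-1)+h_i)·M_i + h_i·M_(i+1) = 6(Δ_i − Δ_(i-1)) read
  2·M_0 + 8·M_1 + 2·M_2 = 6(Δ_1 - Δ_0) = -9
Clamped end conditions give two more equations: 2h_0·M_0 + h_0·M_1 = 6(Δ_0 - g'(2)) = -15 and h_1·M_1 + 2h_1·M_2 = 6(g'(6) - Δ_1) = 18.
Hence M_0 = -23/8, M_1 = -7/4, M_2 = 43/8.
On [4, 6], with g_1(t) = a_1 + b_1·(t - 4) + c_1·(t - 4)² + d_1·(t - 4)³: c_1 = M_1/2 = -7/8, d_1 = (M_2 - M_1)/(6h_1) = 19/32, b_1 = Δ_1 - h_1(2M_1 + M_2)/6 = -21/8.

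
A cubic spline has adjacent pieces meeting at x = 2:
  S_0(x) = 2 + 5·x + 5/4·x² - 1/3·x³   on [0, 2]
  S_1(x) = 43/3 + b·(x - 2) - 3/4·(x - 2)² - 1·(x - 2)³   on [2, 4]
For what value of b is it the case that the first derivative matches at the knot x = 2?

6

S_0'(x) = 5 + 5/2·x - 1·x², so S_0'(2) = 6. On the right, S_1'(2) = b, so b = 6.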